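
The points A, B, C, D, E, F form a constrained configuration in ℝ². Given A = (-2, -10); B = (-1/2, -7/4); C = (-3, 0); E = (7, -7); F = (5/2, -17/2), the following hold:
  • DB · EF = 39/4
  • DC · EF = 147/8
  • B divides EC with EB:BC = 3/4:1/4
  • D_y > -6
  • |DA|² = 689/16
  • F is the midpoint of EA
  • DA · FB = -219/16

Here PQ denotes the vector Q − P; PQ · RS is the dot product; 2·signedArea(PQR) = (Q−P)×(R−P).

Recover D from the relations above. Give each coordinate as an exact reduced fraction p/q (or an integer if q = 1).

1. D_x = 3  [DB · EF = 39/4 ∩ DA · FB = -219/16]
2. D_y = -23/4  [DB · EF = 39/4 ∩ DA · FB = -219/16]
   → D = (3, -23/4)

D = (3, -23/4)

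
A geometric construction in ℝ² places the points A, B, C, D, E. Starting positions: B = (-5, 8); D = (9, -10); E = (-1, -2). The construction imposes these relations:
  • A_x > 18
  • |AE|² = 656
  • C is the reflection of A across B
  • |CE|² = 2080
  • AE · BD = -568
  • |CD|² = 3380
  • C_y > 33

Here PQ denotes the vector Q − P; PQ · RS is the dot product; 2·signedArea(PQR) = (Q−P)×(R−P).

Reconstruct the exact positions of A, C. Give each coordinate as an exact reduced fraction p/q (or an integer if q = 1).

1. A_x = 19  [line -14·x + 18·y + 590 = 0 ∩ |AE|² = 656]
2. A_y = -18  [line -14·x + 18·y + 590 = 0 ∩ |AE|² = 656]
   → A = (19, -18)
3. C_x = -29  [C is the reflection of A across B]
4. C_y = 34  [C is the reflection of A across B]
   → C = (-29, 34)

A = (19, -18)
C = (-29, 34)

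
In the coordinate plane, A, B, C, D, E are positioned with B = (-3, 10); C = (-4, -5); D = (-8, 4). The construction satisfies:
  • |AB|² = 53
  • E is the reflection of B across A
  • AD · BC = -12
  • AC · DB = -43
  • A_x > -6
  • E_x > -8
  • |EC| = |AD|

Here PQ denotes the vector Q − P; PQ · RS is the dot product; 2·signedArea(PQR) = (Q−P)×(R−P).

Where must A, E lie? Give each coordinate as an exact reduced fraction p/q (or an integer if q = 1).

A = (-5, 3)
E = (-7, -4)

1. A_x = -5  [AC · DB = -43 ∩ AD · BC = -12]
2. A_y = 3  [AC · DB = -43 ∩ AD · BC = -12]
   → A = (-5, 3)
3. E_x = -7  [E is the reflection of B across A]
4. E_y = -4  [E is the reflection of B across A]
   → E = (-7, -4)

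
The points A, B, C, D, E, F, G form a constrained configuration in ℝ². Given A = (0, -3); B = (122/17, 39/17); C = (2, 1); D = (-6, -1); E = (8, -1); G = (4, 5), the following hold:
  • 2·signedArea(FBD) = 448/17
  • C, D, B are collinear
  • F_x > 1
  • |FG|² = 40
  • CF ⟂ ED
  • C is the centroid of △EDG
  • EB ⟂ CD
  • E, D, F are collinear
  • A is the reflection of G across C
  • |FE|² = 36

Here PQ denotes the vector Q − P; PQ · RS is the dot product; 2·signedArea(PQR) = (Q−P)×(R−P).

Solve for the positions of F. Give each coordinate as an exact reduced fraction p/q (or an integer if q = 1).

F = (2, -1)

1. F_x = 2  [E, D, F are collinear ∩ CF ⟂ ED]
2. F_y = -1  [E, D, F are collinear ∩ CF ⟂ ED]
   → F = (2, -1)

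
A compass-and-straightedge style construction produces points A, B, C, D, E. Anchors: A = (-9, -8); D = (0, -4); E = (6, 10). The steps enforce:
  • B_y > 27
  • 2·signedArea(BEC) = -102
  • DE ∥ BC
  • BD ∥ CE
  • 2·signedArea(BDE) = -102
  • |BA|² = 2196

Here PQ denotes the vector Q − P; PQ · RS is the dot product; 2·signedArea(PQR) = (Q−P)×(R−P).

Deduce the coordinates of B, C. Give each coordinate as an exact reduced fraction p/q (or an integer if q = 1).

1. B_x = 21  [line -14·x + 6·y + 126 = 0 ∩ |BA|² = 2196]
2. B_y = 28  [line -14·x + 6·y + 126 = 0 ∩ |BA|² = 2196]
   → B = (21, 28)
3. C_x = 27  [BD ∥ CE ∩ DE ∥ BC]
4. C_y = 42  [BD ∥ CE ∩ DE ∥ BC]
   → C = (27, 42)

B = (21, 28)
C = (27, 42)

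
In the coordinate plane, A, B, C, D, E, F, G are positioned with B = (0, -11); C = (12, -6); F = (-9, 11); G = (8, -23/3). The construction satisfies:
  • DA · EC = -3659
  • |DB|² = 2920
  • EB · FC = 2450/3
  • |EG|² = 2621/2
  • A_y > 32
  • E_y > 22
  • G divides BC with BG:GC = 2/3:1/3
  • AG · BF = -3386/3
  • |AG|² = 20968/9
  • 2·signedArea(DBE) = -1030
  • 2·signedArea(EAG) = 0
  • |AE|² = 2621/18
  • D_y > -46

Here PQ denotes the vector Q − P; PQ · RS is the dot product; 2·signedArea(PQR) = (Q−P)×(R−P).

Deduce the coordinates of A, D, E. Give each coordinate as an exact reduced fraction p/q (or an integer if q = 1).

A = (-18, 33)
D = (42, -45)
E = (-23/2, 137/6)

1. E_x = -23/2  [line -21·x + 17·y + -1889/3 = 0 ∩ |EG|² = 2621/2]
2. E_y = 137/6  [line -21·x + 17·y + -1889/3 = 0 ∩ |EG|² = 2621/2]
   → E = (-23/2, 137/6)
3. A_x = -18  [AG · BF = -3386/3 ∩ 2·signedArea(EAG) = 0]
4. A_y = 33  [AG · BF = -3386/3 ∩ 2·signedArea(EAG) = 0]
   → A = (-18, 33)
5. D_x = 42  [DA · EC = -3659 ∩ 2·signedArea(DBE) = -1030]
6. D_y = -45  [DA · EC = -3659 ∩ 2·signedArea(DBE) = -1030]
   → D = (42, -45)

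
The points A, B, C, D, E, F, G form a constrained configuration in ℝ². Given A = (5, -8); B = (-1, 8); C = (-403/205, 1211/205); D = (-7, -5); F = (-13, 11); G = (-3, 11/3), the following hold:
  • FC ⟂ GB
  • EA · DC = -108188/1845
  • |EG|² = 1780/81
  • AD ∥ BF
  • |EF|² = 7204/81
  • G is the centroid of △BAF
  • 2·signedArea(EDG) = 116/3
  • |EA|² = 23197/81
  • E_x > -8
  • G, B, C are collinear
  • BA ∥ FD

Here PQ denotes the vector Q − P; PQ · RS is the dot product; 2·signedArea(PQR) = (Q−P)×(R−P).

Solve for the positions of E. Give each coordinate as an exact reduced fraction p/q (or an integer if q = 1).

E = (-23/3, 29/9)

1. E_x = -23/3  [2·signedArea(EDG) = 116/3 ∩ EA · DC = -108188/1845]
2. E_y = 29/9  [2·signedArea(EDG) = 116/3 ∩ EA · DC = -108188/1845]
   → E = (-23/3, 29/9)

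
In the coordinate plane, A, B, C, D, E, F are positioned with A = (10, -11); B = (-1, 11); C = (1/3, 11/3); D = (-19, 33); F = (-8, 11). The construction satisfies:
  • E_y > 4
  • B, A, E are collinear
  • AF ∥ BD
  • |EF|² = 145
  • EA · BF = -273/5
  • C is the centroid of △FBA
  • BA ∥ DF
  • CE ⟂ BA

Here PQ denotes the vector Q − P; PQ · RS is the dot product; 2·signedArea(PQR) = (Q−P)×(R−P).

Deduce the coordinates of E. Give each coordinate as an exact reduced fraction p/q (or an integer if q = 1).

1. E_x = 11/5  [B, A, E are collinear ∩ CE ⟂ BA]
2. E_y = 23/5  [B, A, E are collinear ∩ CE ⟂ BA]
   → E = (11/5, 23/5)

E = (11/5, 23/5)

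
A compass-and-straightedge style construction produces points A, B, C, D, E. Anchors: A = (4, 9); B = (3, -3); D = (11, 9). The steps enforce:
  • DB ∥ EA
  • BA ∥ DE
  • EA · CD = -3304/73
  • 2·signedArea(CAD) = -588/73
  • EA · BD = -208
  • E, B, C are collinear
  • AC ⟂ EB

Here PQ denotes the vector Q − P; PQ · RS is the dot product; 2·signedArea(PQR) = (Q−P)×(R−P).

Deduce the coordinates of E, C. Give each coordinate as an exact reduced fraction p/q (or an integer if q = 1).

1. E_x = 12  [DB ∥ EA ∩ BA ∥ DE]
2. E_y = 21  [DB ∥ EA ∩ BA ∥ DE]
   → E = (12, 21)
3. C_x = 516/73  [E, B, C are collinear ∩ AC ⟂ EB]
4. C_y = 573/73  [E, B, C are collinear ∩ AC ⟂ EB]
   → C = (516/73, 573/73)

C = (516/73, 573/73)
E = (12, 21)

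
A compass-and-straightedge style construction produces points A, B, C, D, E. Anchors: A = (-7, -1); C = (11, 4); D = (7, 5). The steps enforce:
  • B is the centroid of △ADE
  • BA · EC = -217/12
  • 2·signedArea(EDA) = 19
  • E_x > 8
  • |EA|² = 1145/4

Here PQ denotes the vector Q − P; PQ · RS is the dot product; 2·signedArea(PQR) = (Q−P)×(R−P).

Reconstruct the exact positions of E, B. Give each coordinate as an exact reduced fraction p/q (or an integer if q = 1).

B = (3, 17/6)
E = (9, 9/2)

1. E_x = 9  [line 6·x + -14·y + 9 = 0 ∩ |EA|² = 1145/4]
2. E_y = 9/2  [line 6·x + -14·y + 9 = 0 ∩ |EA|² = 1145/4]
   → E = (9, 9/2)
3. B_x = 3  [B is the centroid of △ADE]
4. B_y = 17/6  [B is the centroid of △ADE]
   → B = (3, 17/6)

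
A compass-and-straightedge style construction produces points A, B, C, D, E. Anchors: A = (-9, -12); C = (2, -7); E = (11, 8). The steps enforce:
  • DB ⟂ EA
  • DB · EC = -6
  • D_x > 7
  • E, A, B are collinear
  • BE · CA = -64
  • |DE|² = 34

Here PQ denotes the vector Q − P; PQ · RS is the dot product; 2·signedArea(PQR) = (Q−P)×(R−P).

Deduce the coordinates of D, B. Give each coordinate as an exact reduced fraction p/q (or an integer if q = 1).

B = (7, 4)
D = (8, 3)

1. B_x = 7  [E, A, B are collinear ∩ BE · CA = -64]
2. B_y = 4  [E, A, B are collinear ∩ BE · CA = -64]
   → B = (7, 4)
3. D_x = 8  [DB · EC = -6 ∩ DB ⟂ EA]
4. D_y = 3  [DB · EC = -6 ∩ DB ⟂ EA]
   → D = (8, 3)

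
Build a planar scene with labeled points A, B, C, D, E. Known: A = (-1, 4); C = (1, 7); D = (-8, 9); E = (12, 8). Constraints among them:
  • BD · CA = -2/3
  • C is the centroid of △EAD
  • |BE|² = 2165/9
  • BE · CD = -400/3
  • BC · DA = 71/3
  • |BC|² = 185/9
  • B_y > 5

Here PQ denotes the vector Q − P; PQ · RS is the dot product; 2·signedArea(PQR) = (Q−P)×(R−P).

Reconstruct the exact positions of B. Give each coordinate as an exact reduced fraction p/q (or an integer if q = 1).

B = (-10/3, 17/3)

1. B_x = -10/3  [BE · CD = -400/3 ∩ BD · CA = -2/3]
2. B_y = 17/3  [BE · CD = -400/3 ∩ BD · CA = -2/3]
   → B = (-10/3, 17/3)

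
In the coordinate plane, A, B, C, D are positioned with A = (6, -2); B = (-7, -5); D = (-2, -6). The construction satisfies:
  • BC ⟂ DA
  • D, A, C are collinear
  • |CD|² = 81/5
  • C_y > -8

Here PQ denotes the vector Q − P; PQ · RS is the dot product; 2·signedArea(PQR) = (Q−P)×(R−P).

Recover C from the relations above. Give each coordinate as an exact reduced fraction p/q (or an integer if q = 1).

1. C_x = -28/5  [D, A, C are collinear ∩ BC ⟂ DA]
2. C_y = -39/5  [D, A, C are collinear ∩ BC ⟂ DA]
   → C = (-28/5, -39/5)

C = (-28/5, -39/5)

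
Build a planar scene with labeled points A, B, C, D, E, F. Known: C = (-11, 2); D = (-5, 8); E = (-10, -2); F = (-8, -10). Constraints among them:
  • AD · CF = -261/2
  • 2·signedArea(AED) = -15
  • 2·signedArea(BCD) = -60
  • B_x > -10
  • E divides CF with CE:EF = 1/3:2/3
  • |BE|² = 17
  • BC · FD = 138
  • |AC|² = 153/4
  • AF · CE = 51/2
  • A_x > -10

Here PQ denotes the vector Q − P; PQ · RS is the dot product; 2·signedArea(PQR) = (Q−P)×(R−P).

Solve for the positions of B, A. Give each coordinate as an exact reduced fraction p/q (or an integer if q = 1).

A = (-19/2, -4)
B = (-9, -6)

1. B_x = -9  [2·signedArea(BCD) = -60 ∩ BC · FD = 138]
2. B_y = -6  [2·signedArea(BCD) = -60 ∩ BC · FD = 138]
   → B = (-9, -6)
3. A_x = -19/2  [2·signedArea(AED) = -15 ∩ AF · CE = 51/2]
4. A_y = -4  [2·signedArea(AED) = -15 ∩ AF · CE = 51/2]
   → A = (-19/2, -4)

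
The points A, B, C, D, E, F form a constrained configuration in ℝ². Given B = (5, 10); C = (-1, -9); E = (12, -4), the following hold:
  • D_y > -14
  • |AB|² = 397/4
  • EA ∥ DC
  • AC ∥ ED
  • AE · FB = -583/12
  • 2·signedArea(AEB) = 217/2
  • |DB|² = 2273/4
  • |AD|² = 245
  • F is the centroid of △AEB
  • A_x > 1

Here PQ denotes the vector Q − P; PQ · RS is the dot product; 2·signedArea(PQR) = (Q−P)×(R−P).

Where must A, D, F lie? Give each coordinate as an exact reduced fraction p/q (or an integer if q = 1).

1. A_x = 2  [line -14·x + -7·y + 63/2 = 0 ∩ |AB|² = 397/4]
2. A_y = 1/2  [line -14·x + -7·y + 63/2 = 0 ∩ |AB|² = 397/4]
   → A = (2, 1/2)
3. D_x = 9  [EA ∥ DC ∩ AC ∥ ED]
4. D_y = -27/2  [EA ∥ DC ∩ AC ∥ ED]
   → D = (9, -27/2)
5. F_x = 19/3  [AE · FB = -583/12 ∩ F is the centroid of △AEB]
6. F_y = 13/6  [AE · FB = -583/12 ∩ F is the centroid of △AEB]
   → F = (19/3, 13/6)

A = (2, 1/2)
D = (9, -27/2)
F = (19/3, 13/6)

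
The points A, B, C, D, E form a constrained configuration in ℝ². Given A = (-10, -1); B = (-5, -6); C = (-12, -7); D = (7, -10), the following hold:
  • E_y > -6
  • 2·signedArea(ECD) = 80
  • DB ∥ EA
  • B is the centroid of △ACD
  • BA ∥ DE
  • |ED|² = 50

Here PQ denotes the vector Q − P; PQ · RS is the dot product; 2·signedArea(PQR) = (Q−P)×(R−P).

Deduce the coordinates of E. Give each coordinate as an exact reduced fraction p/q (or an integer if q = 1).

1. E_x = 2  [DB ∥ EA ∩ BA ∥ DE]
2. E_y = -5  [DB ∥ EA ∩ BA ∥ DE]
   → E = (2, -5)

E = (2, -5)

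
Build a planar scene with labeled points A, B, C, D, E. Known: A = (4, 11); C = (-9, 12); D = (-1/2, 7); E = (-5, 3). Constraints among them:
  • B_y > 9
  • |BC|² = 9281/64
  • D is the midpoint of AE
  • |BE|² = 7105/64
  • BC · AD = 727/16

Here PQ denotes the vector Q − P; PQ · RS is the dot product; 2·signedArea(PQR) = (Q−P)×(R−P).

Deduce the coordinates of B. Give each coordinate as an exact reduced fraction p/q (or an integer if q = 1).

1. B_x = 23/8  [line 9/2·x + 4·y + -847/16 = 0 ∩ |BE|² = 7105/64]
2. B_y = 10  [line 9/2·x + 4·y + -847/16 = 0 ∩ |BE|² = 7105/64]
   → B = (23/8, 10)

B = (23/8, 10)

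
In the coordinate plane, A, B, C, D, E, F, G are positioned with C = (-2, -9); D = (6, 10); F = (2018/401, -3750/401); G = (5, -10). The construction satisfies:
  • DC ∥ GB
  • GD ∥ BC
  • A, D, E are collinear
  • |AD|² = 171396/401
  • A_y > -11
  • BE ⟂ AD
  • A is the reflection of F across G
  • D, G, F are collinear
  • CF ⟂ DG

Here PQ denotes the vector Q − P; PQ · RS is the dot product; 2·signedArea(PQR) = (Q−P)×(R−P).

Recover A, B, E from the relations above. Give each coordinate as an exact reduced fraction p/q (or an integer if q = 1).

1. A_x = 1992/401  [A is the reflection of F across G]
2. A_y = -4270/401  [A is the reflection of F across G]
   → A = (1992/401, -4270/401)
3. B_x = -3  [GD ∥ BC ∩ DC ∥ GB]
4. B_y = -29  [GD ∥ BC ∩ DC ∥ GB]
   → B = (-3, -29)
5. E_x = 1617/401  [A, D, E are collinear ∩ BE ⟂ AD]
6. E_y = -11770/401  [A, D, E are collinear ∩ BE ⟂ AD]
   → E = (1617/401, -11770/401)

A = (1992/401, -4270/401)
B = (-3, -29)
E = (1617/401, -11770/401)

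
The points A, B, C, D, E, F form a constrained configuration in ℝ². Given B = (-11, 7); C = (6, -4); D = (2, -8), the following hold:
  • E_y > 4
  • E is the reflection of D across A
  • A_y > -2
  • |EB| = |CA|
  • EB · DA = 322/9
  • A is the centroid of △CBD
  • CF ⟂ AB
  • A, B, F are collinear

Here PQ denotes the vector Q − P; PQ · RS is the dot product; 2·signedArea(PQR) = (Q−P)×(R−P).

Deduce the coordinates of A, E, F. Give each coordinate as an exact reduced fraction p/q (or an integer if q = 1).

1. A_x = -1  [A is the centroid of △CBD]
2. A_y = -5/3  [A is the centroid of △CBD]
   → A = (-1, -5/3)
3. E_x = -4  [E is the reflection of D across A]
4. E_y = 14/3  [E is the reflection of D across A]
   → E = (-4, 14/3)
5. F_x = 818/197  [A, B, F are collinear ∩ CF ⟂ AB]
6. F_y = -1208/197  [A, B, F are collinear ∩ CF ⟂ AB]
   → F = (818/197, -1208/197)

A = (-1, -5/3)
E = (-4, 14/3)
F = (818/197, -1208/197)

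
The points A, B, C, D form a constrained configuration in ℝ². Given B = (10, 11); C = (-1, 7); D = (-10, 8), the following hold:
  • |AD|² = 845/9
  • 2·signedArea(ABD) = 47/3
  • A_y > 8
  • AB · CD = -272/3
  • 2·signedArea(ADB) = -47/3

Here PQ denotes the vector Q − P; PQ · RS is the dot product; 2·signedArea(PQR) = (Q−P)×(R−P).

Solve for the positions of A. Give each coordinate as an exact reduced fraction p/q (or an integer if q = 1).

1. A_x = -1/3  [AB · CD = -272/3 ∩ 2·signedArea(ADB) = -47/3]
2. A_y = 26/3  [AB · CD = -272/3 ∩ 2·signedArea(ADB) = -47/3]
   → A = (-1/3, 26/3)

A = (-1/3, 26/3)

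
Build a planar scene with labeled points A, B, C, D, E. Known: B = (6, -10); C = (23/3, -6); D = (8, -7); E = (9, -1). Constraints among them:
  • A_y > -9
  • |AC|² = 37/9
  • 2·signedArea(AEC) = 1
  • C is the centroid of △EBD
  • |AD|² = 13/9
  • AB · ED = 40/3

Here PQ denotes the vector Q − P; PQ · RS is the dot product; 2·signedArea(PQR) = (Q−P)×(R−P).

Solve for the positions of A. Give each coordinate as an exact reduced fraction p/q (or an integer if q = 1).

A = (22/3, -8)

1. A_x = 22/3  [AB · ED = 40/3 ∩ 2·signedArea(AEC) = 1]
2. A_y = -8  [AB · ED = 40/3 ∩ 2·signedArea(AEC) = 1]
   → A = (22/3, -8)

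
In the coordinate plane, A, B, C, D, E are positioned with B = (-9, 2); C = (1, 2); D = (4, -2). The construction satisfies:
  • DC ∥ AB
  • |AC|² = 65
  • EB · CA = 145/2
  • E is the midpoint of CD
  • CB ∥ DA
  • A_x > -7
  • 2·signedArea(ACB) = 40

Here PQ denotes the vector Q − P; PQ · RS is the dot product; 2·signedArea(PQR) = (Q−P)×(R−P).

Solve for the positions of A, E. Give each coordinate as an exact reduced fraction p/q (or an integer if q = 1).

1. A_x = -6  [DC ∥ AB ∩ CB ∥ DA]
2. A_y = -2  [DC ∥ AB ∩ CB ∥ DA]
   → A = (-6, -2)
3. E_x = 5/2  [E is the midpoint of CD]
4. E_y = 0  [E is the midpoint of CD]
   → E = (5/2, 0)

A = (-6, -2)
E = (5/2, 0)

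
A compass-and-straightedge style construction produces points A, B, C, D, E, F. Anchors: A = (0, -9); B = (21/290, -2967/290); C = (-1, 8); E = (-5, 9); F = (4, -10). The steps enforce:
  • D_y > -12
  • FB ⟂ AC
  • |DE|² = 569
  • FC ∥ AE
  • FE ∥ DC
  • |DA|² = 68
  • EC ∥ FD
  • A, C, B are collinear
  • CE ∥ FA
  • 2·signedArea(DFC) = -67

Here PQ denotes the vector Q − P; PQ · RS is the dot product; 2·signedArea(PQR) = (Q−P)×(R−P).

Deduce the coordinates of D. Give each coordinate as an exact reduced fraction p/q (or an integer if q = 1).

D = (8, -11)

1. D_x = 8  [FE ∥ DC ∩ EC ∥ FD]
2. D_y = -11  [FE ∥ DC ∩ EC ∥ FD]
   → D = (8, -11)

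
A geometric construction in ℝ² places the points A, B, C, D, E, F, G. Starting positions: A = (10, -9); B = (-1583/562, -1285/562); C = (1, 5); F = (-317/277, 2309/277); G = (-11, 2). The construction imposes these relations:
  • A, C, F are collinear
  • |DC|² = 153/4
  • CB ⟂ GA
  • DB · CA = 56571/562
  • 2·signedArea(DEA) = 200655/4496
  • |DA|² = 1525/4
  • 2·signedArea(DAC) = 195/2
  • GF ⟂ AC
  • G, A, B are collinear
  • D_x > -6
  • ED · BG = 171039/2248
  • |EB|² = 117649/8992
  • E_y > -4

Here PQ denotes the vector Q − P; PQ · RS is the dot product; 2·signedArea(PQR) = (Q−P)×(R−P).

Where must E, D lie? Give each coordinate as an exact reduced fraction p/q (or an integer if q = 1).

D = (-5, 7/2)
E = (871/2248, -8913/2248)

1. D_x = -5  [2·signedArea(DAC) = 195/2 ∩ DB · CA = 56571/562]
2. D_y = 7/2  [2·signedArea(DAC) = 195/2 ∩ DB · CA = 56571/562]
   → D = (-5, 7/2)
3. E_x = 871/2248  [ED · BG = 171039/2248 ∩ 2·signedArea(DEA) = 200655/4496]
4. E_y = -8913/2248  [ED · BG = 171039/2248 ∩ 2·signedArea(DEA) = 200655/4496]
   → E = (871/2248, -8913/2248)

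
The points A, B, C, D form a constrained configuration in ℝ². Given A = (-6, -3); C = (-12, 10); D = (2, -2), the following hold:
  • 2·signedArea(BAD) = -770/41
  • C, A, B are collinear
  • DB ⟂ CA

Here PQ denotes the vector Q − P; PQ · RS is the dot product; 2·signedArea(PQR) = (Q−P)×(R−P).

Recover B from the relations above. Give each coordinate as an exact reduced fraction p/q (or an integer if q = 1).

B = (-204/41, -214/41)

1. B_x = -204/41  [C, A, B are collinear ∩ DB ⟂ CA]
2. B_y = -214/41  [C, A, B are collinear ∩ DB ⟂ CA]
   → B = (-204/41, -214/41)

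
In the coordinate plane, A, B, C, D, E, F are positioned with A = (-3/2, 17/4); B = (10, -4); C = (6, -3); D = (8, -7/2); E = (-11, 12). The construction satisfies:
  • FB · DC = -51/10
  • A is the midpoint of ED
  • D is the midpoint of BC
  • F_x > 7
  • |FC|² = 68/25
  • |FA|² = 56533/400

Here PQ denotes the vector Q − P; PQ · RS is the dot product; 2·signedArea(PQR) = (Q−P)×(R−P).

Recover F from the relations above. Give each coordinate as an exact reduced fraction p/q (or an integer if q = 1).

1. F_x = 38/5  [line 2·x + -1/2·y + -169/10 = 0 ∩ |FC|² = 68/25]
2. F_y = -17/5  [line 2·x + -1/2·y + -169/10 = 0 ∩ |FC|² = 68/25]
   → F = (38/5, -17/5)

F = (38/5, -17/5)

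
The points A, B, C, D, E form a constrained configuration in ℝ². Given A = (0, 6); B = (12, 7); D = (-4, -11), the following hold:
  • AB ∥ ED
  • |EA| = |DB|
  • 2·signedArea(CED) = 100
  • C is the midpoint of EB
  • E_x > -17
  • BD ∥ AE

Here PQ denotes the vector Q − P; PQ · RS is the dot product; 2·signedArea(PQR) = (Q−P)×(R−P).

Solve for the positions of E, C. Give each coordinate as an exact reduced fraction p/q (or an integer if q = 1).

C = (-2, -5/2)
E = (-16, -12)

1. E_x = -16  [AB ∥ ED ∩ BD ∥ AE]
2. E_y = -12  [AB ∥ ED ∩ BD ∥ AE]
   → E = (-16, -12)
3. C_x = -2  [C is the midpoint of EB]
4. C_y = -5/2  [C is the midpoint of EB]
   → C = (-2, -5/2)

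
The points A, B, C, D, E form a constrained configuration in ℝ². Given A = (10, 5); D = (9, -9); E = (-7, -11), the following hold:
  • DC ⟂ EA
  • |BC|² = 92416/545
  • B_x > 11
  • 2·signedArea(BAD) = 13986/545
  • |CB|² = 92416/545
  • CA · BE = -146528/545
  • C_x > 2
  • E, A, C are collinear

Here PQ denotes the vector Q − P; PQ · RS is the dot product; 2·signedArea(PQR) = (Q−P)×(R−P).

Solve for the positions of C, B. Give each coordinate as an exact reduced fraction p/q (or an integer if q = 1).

B = (6521/545, 3733/545)
C = (1353/545, -1131/545)

1. C_x = 1353/545  [E, A, C are collinear ∩ DC ⟂ EA]
2. C_y = -1131/545  [E, A, C are collinear ∩ DC ⟂ EA]
   → C = (1353/545, -1131/545)
3. B_x = 6521/545  [2·signedArea(BAD) = 13986/545 ∩ CA · BE = -146528/545]
4. B_y = 3733/545  [2·signedArea(BAD) = 13986/545 ∩ CA · BE = -146528/545]
   → B = (6521/545, 3733/545)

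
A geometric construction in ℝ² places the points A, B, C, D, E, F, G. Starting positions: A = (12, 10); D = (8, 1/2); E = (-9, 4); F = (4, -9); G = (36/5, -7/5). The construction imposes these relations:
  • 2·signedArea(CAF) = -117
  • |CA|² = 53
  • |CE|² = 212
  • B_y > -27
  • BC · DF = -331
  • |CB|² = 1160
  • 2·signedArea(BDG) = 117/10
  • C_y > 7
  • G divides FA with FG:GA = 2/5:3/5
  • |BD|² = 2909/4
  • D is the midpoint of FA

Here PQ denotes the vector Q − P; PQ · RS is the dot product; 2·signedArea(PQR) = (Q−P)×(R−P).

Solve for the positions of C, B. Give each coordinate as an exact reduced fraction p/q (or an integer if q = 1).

1. C_x = 5  [line 19·x + -8·y + -31 = 0 ∩ |CE|² = 212]
2. C_y = 8  [line 19·x + -8·y + -31 = 0 ∩ |CE|² = 212]
   → C = (5, 8)
3. B_x = 3  [2·signedArea(BDG) = 117/10 ∩ BC · DF = -331]
4. B_y = -26  [2·signedArea(BDG) = 117/10 ∩ BC · DF = -331]
   → B = (3, -26)

B = (3, -26)
C = (5, 8)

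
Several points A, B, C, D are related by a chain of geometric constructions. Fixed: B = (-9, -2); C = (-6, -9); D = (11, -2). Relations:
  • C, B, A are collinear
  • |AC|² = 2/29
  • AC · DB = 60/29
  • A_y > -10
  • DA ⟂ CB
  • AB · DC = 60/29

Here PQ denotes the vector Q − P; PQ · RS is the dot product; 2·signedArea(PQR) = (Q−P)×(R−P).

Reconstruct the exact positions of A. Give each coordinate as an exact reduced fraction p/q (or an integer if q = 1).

A = (-171/29, -268/29)

1. A_x = -171/29  [C, B, A are collinear ∩ DA ⟂ CB]
2. A_y = -268/29  [C, B, A are collinear ∩ DA ⟂ CB]
   → A = (-171/29, -268/29)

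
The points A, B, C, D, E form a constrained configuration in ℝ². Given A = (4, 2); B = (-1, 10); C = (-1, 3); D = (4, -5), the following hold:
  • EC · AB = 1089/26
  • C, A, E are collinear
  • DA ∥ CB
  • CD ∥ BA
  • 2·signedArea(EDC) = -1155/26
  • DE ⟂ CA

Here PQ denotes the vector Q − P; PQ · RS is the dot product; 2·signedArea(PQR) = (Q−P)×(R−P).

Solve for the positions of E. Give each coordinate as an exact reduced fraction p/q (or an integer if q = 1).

1. E_x = 139/26  [C, A, E are collinear ∩ DE ⟂ CA]
2. E_y = 45/26  [C, A, E are collinear ∩ DE ⟂ CA]
   → E = (139/26, 45/26)

E = (139/26, 45/26)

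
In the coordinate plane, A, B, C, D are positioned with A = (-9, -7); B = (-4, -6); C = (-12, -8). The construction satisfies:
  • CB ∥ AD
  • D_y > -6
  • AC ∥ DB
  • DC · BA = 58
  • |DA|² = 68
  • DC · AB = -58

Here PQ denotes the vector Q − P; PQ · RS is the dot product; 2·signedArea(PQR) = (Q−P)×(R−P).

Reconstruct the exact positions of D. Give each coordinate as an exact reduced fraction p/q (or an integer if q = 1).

D = (-1, -5)

1. D_x = -1  [AC ∥ DB ∩ CB ∥ AD]
2. D_y = -5  [AC ∥ DB ∩ CB ∥ AD]
   → D = (-1, -5)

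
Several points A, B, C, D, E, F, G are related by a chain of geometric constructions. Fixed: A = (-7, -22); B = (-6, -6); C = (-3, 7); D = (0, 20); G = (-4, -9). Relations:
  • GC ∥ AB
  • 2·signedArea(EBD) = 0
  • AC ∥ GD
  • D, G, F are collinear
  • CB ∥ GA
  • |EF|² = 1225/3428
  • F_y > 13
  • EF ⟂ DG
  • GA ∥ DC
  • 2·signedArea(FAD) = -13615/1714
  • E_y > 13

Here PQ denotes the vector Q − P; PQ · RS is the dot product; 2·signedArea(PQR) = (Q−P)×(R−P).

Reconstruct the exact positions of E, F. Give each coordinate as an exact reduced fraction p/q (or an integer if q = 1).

1. F_x = -778/857  [D, G, F are collinear ∩ 2·signedArea(FAD) = -13615/1714]
2. F_y = 22999/1714  [D, G, F are collinear ∩ 2·signedArea(FAD) = -13615/1714]
   → F = (-778/857, 22999/1714)
3. E_x = -3/2  [2·signedArea(EBD) = 0 ∩ EF ⟂ DG]
4. E_y = 27/2  [2·signedArea(EBD) = 0 ∩ EF ⟂ DG]
   → E = (-3/2, 27/2)

E = (-3/2, 27/2)
F = (-778/857, 22999/1714)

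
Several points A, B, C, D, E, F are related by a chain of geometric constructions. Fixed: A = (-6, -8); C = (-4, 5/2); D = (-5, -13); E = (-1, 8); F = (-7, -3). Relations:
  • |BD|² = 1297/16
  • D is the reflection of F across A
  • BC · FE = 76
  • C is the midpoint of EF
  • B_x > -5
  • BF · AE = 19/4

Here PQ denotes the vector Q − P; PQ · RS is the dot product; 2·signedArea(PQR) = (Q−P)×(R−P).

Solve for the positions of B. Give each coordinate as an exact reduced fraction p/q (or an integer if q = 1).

1. B_x = -19/4  [BF · AE = 19/4 ∩ BC · FE = 76]
2. B_y = -4  [BF · AE = 19/4 ∩ BC · FE = 76]
   → B = (-19/4, -4)

B = (-19/4, -4)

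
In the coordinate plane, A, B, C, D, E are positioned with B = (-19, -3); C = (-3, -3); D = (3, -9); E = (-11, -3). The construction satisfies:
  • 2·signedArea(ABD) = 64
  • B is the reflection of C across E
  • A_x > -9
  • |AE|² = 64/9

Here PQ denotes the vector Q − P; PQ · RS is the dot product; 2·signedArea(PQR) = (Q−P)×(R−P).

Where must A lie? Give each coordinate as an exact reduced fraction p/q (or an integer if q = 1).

1. A_x = -25/3  [line 6·x + 22·y + 116 = 0 ∩ |AE|² = 64/9]
2. A_y = -3  [line 6·x + 22·y + 116 = 0 ∩ |AE|² = 64/9]
   → A = (-25/3, -3)

A = (-25/3, -3)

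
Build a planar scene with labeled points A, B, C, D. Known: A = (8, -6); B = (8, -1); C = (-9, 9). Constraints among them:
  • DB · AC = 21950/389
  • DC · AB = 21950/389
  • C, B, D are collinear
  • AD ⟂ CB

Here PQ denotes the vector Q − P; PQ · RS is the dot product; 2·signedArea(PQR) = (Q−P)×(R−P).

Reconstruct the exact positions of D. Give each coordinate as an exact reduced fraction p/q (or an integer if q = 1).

D = (3962/389, -889/389)

1. D_x = 3962/389  [C, B, D are collinear ∩ AD ⟂ CB]
2. D_y = -889/389  [C, B, D are collinear ∩ AD ⟂ CB]
   → D = (3962/389, -889/389)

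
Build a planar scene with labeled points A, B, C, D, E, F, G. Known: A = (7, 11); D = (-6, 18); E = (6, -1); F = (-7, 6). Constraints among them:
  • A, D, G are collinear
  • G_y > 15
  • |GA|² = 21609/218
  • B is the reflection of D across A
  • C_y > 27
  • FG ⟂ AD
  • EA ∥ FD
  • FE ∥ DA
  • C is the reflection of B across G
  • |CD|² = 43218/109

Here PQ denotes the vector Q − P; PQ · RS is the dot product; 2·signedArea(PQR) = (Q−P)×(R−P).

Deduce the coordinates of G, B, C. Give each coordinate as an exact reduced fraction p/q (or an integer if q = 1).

B = (20, 4)
C = (-2565/109, 2991/109)
G = (-385/218, 3427/218)

1. G_x = -385/218  [A, D, G are collinear ∩ FG ⟂ AD]
2. G_y = 3427/218  [A, D, G are collinear ∩ FG ⟂ AD]
   → G = (-385/218, 3427/218)
3. B_x = 20  [B is the reflection of D across A]
4. B_y = 4  [B is the reflection of D across A]
   → B = (20, 4)
5. C_x = -2565/109  [C is the reflection of B across G]
6. C_y = 2991/109  [C is the reflection of B across G]
   → C = (-2565/109, 2991/109)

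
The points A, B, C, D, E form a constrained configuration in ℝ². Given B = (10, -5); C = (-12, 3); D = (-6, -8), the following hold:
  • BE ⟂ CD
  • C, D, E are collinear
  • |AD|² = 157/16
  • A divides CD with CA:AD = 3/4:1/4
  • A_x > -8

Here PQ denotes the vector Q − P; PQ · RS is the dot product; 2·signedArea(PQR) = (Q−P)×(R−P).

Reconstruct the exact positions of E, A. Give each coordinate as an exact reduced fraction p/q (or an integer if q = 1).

A = (-15/2, -21/4)
E = (-564/157, -1949/157)

1. E_x = -564/157  [C, D, E are collinear ∩ BE ⟂ CD]
2. E_y = -1949/157  [C, D, E are collinear ∩ BE ⟂ CD]
   → E = (-564/157, -1949/157)
3. A_x = -15/2  [A divides CD with CA:AD = 3/4:1/4]
4. A_y = -21/4  [A divides CD with CA:AD = 3/4:1/4]
   → A = (-15/2, -21/4)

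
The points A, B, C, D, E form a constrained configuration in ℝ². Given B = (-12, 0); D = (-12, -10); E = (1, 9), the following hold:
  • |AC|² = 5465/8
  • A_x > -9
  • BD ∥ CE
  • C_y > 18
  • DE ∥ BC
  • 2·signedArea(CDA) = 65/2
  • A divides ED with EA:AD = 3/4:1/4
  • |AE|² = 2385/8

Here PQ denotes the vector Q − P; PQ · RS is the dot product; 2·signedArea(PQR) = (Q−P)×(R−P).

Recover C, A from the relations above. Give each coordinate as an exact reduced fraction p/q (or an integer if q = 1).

1. C_x = 1  [BD ∥ CE ∩ DE ∥ BC]
2. C_y = 19  [BD ∥ CE ∩ DE ∥ BC]
   → C = (1, 19)
3. A_x = -35/4  [A divides ED with EA:AD = 3/4:1/4]
4. A_y = -21/4  [A divides ED with EA:AD = 3/4:1/4]
   → A = (-35/4, -21/4)

A = (-35/4, -21/4)
C = (1, 19)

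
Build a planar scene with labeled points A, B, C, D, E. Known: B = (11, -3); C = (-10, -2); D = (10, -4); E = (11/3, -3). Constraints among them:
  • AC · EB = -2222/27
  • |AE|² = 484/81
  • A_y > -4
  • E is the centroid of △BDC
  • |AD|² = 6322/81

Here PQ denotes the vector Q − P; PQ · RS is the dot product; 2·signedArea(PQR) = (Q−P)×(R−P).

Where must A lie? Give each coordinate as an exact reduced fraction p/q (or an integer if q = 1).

1. A_x = 11/9  [AC · EB = -2222/27]
2. A_y = -3  [|AD|² = 6322/81]
   → A = (11/9, -3)

A = (11/9, -3)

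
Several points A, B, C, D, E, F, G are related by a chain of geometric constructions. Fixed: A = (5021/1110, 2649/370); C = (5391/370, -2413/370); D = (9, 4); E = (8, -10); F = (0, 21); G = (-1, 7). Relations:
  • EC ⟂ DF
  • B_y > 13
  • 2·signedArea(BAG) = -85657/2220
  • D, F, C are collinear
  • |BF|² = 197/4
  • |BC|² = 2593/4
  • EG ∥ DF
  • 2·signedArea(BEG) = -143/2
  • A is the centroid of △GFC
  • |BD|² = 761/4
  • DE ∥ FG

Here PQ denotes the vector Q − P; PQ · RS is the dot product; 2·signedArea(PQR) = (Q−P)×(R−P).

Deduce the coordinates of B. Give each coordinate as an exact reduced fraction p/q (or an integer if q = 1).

B = (-1/2, 14)

1. B_x = -1/2  [2·signedArea(BEG) = -143/2 ∩ 2·signedArea(BAG) = -85657/2220]
2. B_y = 14  [2·signedArea(BEG) = -143/2 ∩ 2·signedArea(BAG) = -85657/2220]
   → B = (-1/2, 14)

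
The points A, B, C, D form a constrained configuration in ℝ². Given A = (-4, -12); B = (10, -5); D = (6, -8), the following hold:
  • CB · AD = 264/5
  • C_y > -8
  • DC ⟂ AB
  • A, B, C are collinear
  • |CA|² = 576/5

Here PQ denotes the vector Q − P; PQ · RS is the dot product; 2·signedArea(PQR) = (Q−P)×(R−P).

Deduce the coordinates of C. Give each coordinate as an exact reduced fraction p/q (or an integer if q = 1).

1. C_x = 28/5  [A, B, C are collinear ∩ DC ⟂ AB]
2. C_y = -36/5  [A, B, C are collinear ∩ DC ⟂ AB]
   → C = (28/5, -36/5)

C = (28/5, -36/5)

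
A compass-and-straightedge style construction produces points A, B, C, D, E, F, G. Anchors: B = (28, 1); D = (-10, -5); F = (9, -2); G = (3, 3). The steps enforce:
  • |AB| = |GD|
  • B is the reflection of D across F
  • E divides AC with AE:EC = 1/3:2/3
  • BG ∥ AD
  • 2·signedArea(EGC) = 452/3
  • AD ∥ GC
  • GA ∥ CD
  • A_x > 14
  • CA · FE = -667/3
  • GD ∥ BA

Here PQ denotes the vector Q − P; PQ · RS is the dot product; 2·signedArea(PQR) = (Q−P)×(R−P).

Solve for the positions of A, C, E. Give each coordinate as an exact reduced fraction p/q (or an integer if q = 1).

A = (15, -7)
C = (-22, 5)
E = (8/3, -3)

1. A_x = 15  [BG ∥ AD ∩ GD ∥ BA]
2. A_y = -7  [BG ∥ AD ∩ GD ∥ BA]
   → A = (15, -7)
3. C_x = -22  [GA ∥ CD ∩ AD ∥ GC]
4. C_y = 5  [GA ∥ CD ∩ AD ∥ GC]
   → C = (-22, 5)
5. E_x = 8/3  [E divides AC with AE:EC = 1/3:2/3]
6. E_y = -3  [E divides AC with AE:EC = 1/3:2/3]
   → E = (8/3, -3)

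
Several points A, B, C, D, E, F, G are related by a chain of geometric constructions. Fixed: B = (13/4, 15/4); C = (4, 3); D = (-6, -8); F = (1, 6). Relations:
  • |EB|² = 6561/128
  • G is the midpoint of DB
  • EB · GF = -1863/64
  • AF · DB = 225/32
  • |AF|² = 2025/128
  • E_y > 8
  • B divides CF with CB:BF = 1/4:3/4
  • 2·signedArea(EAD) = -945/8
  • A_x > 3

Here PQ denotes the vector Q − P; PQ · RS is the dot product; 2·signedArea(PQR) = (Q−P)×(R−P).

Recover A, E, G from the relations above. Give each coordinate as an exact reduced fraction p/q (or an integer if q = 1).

A = (61/16, 51/16)
E = (-29/16, 141/16)
G = (-11/8, -17/8)

1. A_x = 61/16  [line -37/4·x + -47/4·y + 2327/32 = 0 ∩ |AF|² = 2025/128]
2. A_y = 51/16  [line -37/4·x + -47/4·y + 2327/32 = 0 ∩ |AF|² = 2025/128]
   → A = (61/16, 51/16)
3. G_x = -11/8  [G is the midpoint of DB]
4. G_y = -17/8  [G is the midpoint of DB]
   → G = (-11/8, -17/8)
5. E_x = -29/16  [2·signedArea(EAD) = -945/8 ∩ EB · GF = -1863/64]
6. E_y = 141/16  [2·signedArea(EAD) = -945/8 ∩ EB · GF = -1863/64]
   → E = (-29/16, 141/16)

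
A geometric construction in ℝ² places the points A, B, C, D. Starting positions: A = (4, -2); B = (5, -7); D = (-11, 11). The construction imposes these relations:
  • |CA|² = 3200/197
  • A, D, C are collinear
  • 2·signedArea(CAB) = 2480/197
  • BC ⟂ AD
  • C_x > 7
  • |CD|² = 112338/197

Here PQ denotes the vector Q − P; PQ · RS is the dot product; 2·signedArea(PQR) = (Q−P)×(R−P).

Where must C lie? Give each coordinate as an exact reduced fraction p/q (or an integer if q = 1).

1. C_x = 1388/197  [A, D, C are collinear ∩ BC ⟂ AD]
2. C_y = -914/197  [A, D, C are collinear ∩ BC ⟂ AD]
   → C = (1388/197, -914/197)

C = (1388/197, -914/197)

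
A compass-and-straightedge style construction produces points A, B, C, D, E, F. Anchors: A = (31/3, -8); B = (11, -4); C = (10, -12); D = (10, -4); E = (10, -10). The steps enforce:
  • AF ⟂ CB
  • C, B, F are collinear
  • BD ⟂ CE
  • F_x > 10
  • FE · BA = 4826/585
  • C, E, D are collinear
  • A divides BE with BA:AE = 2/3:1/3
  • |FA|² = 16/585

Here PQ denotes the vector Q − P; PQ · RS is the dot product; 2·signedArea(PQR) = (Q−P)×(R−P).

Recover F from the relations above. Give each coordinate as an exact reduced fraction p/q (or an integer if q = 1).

1. F_x = 2047/195  [C, B, F are collinear ∩ AF ⟂ CB]
2. F_y = -1564/195  [C, B, F are collinear ∩ AF ⟂ CB]
   → F = (2047/195, -1564/195)

F = (2047/195, -1564/195)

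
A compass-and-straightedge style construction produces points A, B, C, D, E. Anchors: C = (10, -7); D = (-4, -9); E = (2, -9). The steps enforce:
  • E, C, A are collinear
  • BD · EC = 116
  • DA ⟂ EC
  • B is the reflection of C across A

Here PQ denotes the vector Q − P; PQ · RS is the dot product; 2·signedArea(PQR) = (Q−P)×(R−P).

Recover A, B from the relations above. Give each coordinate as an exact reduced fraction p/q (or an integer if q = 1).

A = (-62/17, -177/17)
B = (-294/17, -235/17)

1. A_x = -62/17  [E, C, A are collinear ∩ DA ⟂ EC]
2. A_y = -177/17  [E, C, A are collinear ∩ DA ⟂ EC]
   → A = (-62/17, -177/17)
3. B_x = -294/17  [B is the reflection of C across A]
4. B_y = -235/17  [B is the reflection of C across A]
   → B = (-294/17, -235/17)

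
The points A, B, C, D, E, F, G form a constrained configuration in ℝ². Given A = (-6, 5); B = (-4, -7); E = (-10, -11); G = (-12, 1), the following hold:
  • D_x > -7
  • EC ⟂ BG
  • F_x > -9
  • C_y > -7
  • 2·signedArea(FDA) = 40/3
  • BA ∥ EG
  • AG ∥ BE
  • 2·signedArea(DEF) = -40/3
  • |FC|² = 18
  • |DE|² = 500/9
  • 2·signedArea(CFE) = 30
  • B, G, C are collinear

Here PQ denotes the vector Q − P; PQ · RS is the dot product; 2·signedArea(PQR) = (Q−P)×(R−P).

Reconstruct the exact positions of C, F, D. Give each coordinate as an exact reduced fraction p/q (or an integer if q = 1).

1. C_x = -5  [B, G, C are collinear ∩ EC ⟂ BG]
2. C_y = -6  [B, G, C are collinear ∩ EC ⟂ BG]
   → C = (-5, -6)
3. F_x = -8  [line -5·x + 5·y + -25 = 0 ∩ |FC|² = 18]
4. F_y = -3  [line -5·x + 5·y + -25 = 0 ∩ |FC|² = 18]
   → F = (-8, -3)
5. D_x = -20/3  [line 8·x + -2·y + 134/3 = 0 ∩ |DE|² = 500/9]
6. D_y = -13/3  [line 8·x + -2·y + 134/3 = 0 ∩ |DE|² = 500/9]
   → D = (-20/3, -13/3)

C = (-5, -6)
D = (-20/3, -13/3)
F = (-8, -3)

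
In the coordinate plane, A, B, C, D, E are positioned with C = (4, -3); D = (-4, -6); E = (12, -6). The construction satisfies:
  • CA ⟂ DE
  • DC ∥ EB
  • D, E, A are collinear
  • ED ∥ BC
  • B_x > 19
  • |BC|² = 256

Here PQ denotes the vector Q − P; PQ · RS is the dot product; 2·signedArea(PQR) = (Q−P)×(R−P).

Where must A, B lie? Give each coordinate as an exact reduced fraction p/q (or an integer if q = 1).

A = (4, -6)
B = (20, -3)

1. A_x = 4  [D, E, A are collinear ∩ CA ⟂ DE]
2. A_y = -6  [D, E, A are collinear ∩ CA ⟂ DE]
   → A = (4, -6)
3. B_x = 20  [ED ∥ BC ∩ DC ∥ EB]
4. B_y = -3  [ED ∥ BC ∩ DC ∥ EB]
   → B = (20, -3)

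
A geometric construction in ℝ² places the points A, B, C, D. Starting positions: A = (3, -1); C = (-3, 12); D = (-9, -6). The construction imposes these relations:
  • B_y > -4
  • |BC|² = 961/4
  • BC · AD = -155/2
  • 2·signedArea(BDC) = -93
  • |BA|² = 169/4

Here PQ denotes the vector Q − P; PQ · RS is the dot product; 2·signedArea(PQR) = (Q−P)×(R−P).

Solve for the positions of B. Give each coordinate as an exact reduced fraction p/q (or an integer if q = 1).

1. B_x = -3  [BC · AD = -155/2 ∩ 2·signedArea(BDC) = -93]
2. B_y = -7/2  [BC · AD = -155/2 ∩ 2·signedArea(BDC) = -93]
   → B = (-3, -7/2)

B = (-3, -7/2)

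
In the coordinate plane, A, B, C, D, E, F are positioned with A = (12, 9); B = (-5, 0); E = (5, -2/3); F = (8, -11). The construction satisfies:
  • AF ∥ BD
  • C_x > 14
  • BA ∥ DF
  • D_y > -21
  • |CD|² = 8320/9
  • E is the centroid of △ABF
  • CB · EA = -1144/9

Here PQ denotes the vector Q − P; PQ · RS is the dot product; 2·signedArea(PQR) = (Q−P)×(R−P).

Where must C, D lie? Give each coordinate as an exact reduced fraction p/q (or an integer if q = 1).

1. D_x = -9  [BA ∥ DF ∩ AF ∥ BD]
2. D_y = -20  [BA ∥ DF ∩ AF ∥ BD]
   → D = (-9, -20)
3. C_x = 15  [line -7·x + -29/3·y + 829/9 = 0 ∩ |CD|² = 8320/9]
4. C_y = -4/3  [line -7·x + -29/3·y + 829/9 = 0 ∩ |CD|² = 8320/9]
   → C = (15, -4/3)

C = (15, -4/3)
D = (-9, -20)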